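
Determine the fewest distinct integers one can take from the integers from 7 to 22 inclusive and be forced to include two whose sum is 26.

Group the elements by complementary pair {x, 26−x}: {7,19}, {8,18}, {9,17}, …, giving 6 two-element pairs; the single value 13 (it cannot pair with itself since the integers are distinct); and 3 integers whose partner 26−x falls outside [7,22].
Treating each of those 10 groups as a pigeonhole, one can pick one integer per group — 10 integers — with no two summing to 26.
The 11th integer lands in an occupied pair, forcing a sum of 26.

11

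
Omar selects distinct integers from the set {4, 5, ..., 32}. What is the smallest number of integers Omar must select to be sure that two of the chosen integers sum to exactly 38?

17

Group the elements by complementary pair {x, 38−x}: {6,32}, {7,31}, {8,30}, …, giving 13 two-element pairs, the single value 19 (it cannot pair with itself since the integers are distinct), and 2 integers whose partner 38−x falls outside [4,32].
By the pigeonhole principle, treating each of those 16 groups as a pigeonhole, one can pick one integer per group — 16 integers — with no two summing to 38.
The 17th integer lands in an occupied pair, forcing a sum of 38.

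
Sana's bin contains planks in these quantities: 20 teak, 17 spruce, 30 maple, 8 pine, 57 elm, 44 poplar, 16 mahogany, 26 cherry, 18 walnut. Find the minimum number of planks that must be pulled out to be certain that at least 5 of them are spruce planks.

224

In the worst case for collecting spruce planks, every non-spruce plank comes out first.
There are 20 + 30 + 8 + 57 + 44 + 16 + 26 + 18 = 219 non-spruce planks altogether.
After those, each further plank must be spruce, so 219 + 5 = 224 draws guarantee 5 spruce planks.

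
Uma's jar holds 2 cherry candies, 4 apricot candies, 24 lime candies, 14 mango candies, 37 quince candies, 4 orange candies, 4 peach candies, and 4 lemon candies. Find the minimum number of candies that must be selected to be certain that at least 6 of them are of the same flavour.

By pigeonhole, put each drawn candy into a box by flavour. The largest draw with every box below 6 takes min(count, 5) from each flavour; flavours with fewer than 5 contribute all they have.
Σ min(cᵢ, 5) = 2 + 4 + 5 + 5 + 5 + 4 + 4 + 4 = 33.
Draw number 33 + 1 = 34 must push one box to 6.

34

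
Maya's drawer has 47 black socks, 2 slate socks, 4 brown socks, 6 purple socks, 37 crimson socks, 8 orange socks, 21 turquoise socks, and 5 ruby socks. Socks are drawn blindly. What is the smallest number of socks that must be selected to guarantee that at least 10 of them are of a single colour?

The 8 colours are the holes; the socks drawn are the pigeons.
To avoid 10 of any one colour, the worst case takes at most 9 of each colour, or every sock of a colour that has fewer than 9.
That gives 9 + 2 + 4 + 6 + 9 + 8 + 9 + 5 = 52 socks with no colour reaching 10.
The next sock forces some colour to 10, so 52 + 1 = 53.

53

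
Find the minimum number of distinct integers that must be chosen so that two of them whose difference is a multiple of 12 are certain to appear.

Integers whose pairwise differences are multiples of 12 are exactly those sharing a remainder mod 12. The 12 residue classes mod 12 are the pigeonholes.
With 12 integers one could put 1 in each residue class and have no class reach 2.
The 13th integer pushes some class to 2, so 12·1 + 1 = 13.

13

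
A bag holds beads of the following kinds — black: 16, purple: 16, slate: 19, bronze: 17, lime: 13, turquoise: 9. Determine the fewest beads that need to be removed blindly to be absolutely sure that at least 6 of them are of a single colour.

The 6 colours are the holes; the beads drawn are the pigeons.
To avoid 6 of any one colour, the worst case takes at most 5 of each colour.
That gives 5 + 5 + 5 + 5 + 5 + 5 = 30 beads with no colour reaching 6.
The next bead forces some colour to 6, so 30 + 1 = 31.

31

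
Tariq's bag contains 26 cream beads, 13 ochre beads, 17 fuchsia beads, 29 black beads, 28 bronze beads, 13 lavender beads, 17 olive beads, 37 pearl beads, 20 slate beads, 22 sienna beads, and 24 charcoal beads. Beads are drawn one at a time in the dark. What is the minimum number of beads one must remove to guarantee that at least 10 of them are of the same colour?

100

An adversary could hand out at most 9 beads per colour: 9 + 9 + 9 + 9 + 9 + 9 + 9 + 9 + 9 + 9 + 9 = 99 beads and still no colour has 10.
Pigeonhole: one more bead lands in a colour already at 9, so 100 draws are enough and 99 are not.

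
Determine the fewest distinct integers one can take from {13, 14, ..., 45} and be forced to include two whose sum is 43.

25

A set avoiding the sum 43 can contain at most one of each pair {x, 43−x}, plus the 15 elements whose complement lies outside the range.
The integers 22, …, 45 (24 of them) are such a set: any two sum to at least 22+23 = 45 > 43.
Any 25th integer completes one of the 9 pairs, so 25 choices force a sum of 43.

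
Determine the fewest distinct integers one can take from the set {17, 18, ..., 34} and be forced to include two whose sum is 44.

Two chosen integers sum to 44 exactly when both halves of some pair {x, 44−x} with 17 ≤ x ≤ 44−x ≤ 27 are chosen — 5 such pairs.
The remaining 8 elements (those with no distinct partner in range) can never complete a 44-sum, so the worst case takes all of them and one from each pair: 8 + 5 = 13.
By the pigeonhole principle, the 14th integer has to be the second member of some pair, so 13 + 1 = 14.

14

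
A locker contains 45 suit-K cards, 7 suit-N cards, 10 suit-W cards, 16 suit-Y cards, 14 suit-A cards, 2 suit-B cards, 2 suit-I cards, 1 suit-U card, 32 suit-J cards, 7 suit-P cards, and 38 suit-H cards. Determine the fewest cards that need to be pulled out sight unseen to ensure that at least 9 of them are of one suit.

Pigeonhole: the 11 suits are the holes; the cards drawn are the pigeons.
To avoid 9 of any one suit, the worst case takes at most 8 of each suit, or every card of a suit that has fewer than 8.
That gives 8 + 7 + 8 + 8 + 8 + 2 + 2 + 1 + 8 + 7 + 8 = 67 cards with no suit reaching 9.
The next card forces some suit to 9, so 67 + 1 = 68.

68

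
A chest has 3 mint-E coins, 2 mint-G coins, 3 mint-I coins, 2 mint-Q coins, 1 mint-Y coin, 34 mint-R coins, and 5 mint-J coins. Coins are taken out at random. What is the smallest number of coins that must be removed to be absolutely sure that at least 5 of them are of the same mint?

20

An adversary could hand out at most 4 coins per mint (5 mints run out sooner): 3 + 2 + 3 + 2 + 1 + 4 + 4 = 19 coins and still no mint has 5.
Pigeonhole: one more coin lands in a mint already at 4, so 20 draws are enough and 19 are not.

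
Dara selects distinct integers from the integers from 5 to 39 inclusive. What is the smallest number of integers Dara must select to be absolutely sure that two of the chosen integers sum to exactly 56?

25

Two chosen integers sum to 56 exactly when both halves of some pair {x, 56−x} with 17 ≤ x ≤ 56−x ≤ 39 are chosen — 11 such pairs.
The remaining 13 elements (those with no distinct partner in range) can never complete a 56-sum, so the worst case takes all of them and one from each pair: 13 + 11 = 24.
The 25th integer has to be the second member of some pair, so 24 + 1 = 25.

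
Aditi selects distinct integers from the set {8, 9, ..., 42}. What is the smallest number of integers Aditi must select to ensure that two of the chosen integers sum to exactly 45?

A set avoiding the sum 45 can contain at most one of each pair {x, 45−x}, plus the 5 elements whose complement lies outside the range.
The integers 23, …, 42 (20 of them) are such a set: any two sum to at least 23+24 = 47 > 45.
Pigeonhole: any 21st integer completes one of the 15 pairs, so 21 choices force a sum of 45.

21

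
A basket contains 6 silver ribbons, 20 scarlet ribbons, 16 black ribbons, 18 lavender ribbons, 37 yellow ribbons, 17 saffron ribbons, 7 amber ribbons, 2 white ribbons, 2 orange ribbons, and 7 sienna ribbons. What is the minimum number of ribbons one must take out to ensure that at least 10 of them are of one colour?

Put each drawn ribbon into a box by colour. The largest draw with every box below 10 takes min(count, 9) from each colour; colours with fewer than 9 contribute all they have.
Σ min(cᵢ, 9) = 6 + 9 + 9 + 9 + 9 + 9 + 7 + 2 + 2 + 7 = 69.
Draw number 69 + 1 = 70 must push one box to 10.

70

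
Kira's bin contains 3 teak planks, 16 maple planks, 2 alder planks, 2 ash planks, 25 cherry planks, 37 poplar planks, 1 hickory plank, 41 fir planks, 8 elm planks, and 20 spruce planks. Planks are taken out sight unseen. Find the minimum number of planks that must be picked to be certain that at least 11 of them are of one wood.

67

An adversary could hand out at most 10 planks per wood (5 woods run out sooner): 3 + 10 + 2 + 2 + 10 + 10 + 1 + 10 + 8 + 10 = 66 planks and still no wood has 11.
Pigeonhole: one more plank lands in a wood already at 10, so 67 draws are enough and 66 are not.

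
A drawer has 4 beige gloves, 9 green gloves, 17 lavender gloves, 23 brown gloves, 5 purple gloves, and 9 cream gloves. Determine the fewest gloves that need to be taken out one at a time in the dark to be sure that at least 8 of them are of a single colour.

An adversary could hand out at most 7 gloves per colour (beige, purple run out sooner): 4 + 7 + 7 + 7 + 5 + 7 = 37 gloves and still no colour has 8.
Pigeonhole: one more glove lands in a colour already at 7, so 38 draws are enough and 37 are not.

38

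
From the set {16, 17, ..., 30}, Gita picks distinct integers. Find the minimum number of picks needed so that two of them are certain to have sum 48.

Two chosen integers sum to 48 exactly when both halves of some pair {x, 48−x} with 18 ≤ x ≤ 48−x ≤ 30 are chosen — 6 such pairs.
The remaining 3 elements (those with no distinct partner in range) can never complete a 48-sum, so the worst case takes all of them and one from each pair: 3 + 6 = 9.
Pigeonhole: the 10th integer has to be the second member of some pair, so 9 + 1 = 10.

10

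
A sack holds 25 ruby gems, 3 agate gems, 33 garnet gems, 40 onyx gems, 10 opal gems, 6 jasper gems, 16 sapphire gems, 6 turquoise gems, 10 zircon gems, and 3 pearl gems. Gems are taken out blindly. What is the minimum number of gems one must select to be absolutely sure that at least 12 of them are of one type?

83

By pigeonhole, the 10 types are the holes; the gems drawn are the pigeons.
To avoid 12 of any one type, the worst case takes at most 11 of each type, or every gem of a type that has fewer than 11.
That gives 11 + 3 + 11 + 11 + 10 + 6 + 11 + 6 + 10 + 3 = 82 gems with no type reaching 12.
The next gem forces some type to 12, so 82 + 1 = 83.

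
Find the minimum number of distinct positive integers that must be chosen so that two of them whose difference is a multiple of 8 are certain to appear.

Integers whose pairwise differences are multiples of 8 are exactly those sharing a remainder mod 8. The 8 residue classes mod 8 are the pigeonholes.
With 8 integers one could put 1 in each residue class and have no class reach 2.
The 9th integer pushes some class to 2, so 8·1 + 1 = 9.

9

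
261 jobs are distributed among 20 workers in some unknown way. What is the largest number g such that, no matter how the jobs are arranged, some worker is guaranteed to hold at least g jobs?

14

Pigeonhole: the 20 workers are the holes and the 261 jobs are the pigeons.
If every worker held at most 13 jobs, the total would be at most 20 × 13 = 260, which is less than 261.
So some worker holds at least ⌈261/20⌉ = 14 jobs.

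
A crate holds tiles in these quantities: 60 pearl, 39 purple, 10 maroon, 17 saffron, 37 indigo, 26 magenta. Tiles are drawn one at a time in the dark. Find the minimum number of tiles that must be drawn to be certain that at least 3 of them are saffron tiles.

175

In the worst case for collecting saffron tiles, every non-saffron tile comes out first.
There are 60 + 39 + 10 + 37 + 26 = 172 non-saffron tiles altogether.
After those, each further tile must be saffron, so 172 + 3 = 175 draws guarantee 3 saffron tiles.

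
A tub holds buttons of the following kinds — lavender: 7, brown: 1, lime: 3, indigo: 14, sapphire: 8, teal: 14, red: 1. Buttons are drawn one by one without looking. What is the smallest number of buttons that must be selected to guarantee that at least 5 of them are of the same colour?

22

The 7 colours are the holes; the buttons drawn are the pigeons.
To avoid 5 of any one colour, the worst case takes at most 4 of each colour, or every button of a colour that has fewer than 4.
That gives 4 + 1 + 3 + 4 + 4 + 4 + 1 = 21 buttons with no colour reaching 5.
The next button forces some colour to 5, so 21 + 1 = 22.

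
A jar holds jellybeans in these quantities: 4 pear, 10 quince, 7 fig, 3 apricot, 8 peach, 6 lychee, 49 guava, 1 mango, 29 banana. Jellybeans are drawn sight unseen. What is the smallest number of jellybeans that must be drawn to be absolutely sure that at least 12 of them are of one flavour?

The 9 flavours are the holes; the jellybeans drawn are the pigeons.
To avoid 12 of any one flavour, the worst case takes at most 11 of each flavour, or every jellybean of a flavour that has fewer than 11.
That gives 4 + 10 + 7 + 3 + 8 + 6 + 11 + 1 + 11 = 61 jellybeans with no flavour reaching 12.
The next jellybean forces some flavour to 12, so 61 + 1 = 62.

62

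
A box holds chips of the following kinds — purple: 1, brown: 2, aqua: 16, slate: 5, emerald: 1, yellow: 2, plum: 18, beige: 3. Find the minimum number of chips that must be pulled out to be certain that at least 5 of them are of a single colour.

An adversary could hand out at most 4 chips per colour (5 colours run out sooner): 1 + 2 + 4 + 4 + 1 + 2 + 4 + 3 = 21 chips and still no colour has 5.
By the pigeonhole principle, one more chip lands in a colour already at 4, so 22 draws are enough and 21 are not.

22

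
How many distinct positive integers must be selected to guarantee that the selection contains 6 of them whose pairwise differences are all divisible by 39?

Integers whose pairwise differences are multiples of 39 are exactly those sharing a remainder mod 39. The 39 residue classes mod 39 are the pigeonholes.
With 195 integers one could put 5 in each residue class and have no class reach 6.
The 196th integer pushes some class to 6, so 39·5 + 1 = 196.

196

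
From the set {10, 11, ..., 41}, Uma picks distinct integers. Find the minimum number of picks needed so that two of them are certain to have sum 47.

Two chosen integers sum to 47 exactly when both halves of some pair {x, 47−x} with 10 ≤ x ≤ 47−x ≤ 37 are chosen — 14 such pairs.
The remaining 4 elements (those with no distinct partner in range) can never complete a 47-sum, so the worst case takes all of them and one from each pair: 4 + 14 = 18.
Pigeonhole: the 19th integer has to be the second member of some pair, so 18 + 1 = 19.

19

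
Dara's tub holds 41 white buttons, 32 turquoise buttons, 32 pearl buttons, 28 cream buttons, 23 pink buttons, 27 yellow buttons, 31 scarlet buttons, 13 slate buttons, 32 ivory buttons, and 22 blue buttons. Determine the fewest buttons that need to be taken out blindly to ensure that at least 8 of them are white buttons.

In the worst case for collecting white buttons, every non-white button comes out first.
There are 32 + 32 + 28 + 23 + 27 + 31 + 13 + 32 + 22 = 240 non-white buttons altogether.
After those, each further button must be white, so 240 + 8 = 248 draws guarantee 8 white buttons.

248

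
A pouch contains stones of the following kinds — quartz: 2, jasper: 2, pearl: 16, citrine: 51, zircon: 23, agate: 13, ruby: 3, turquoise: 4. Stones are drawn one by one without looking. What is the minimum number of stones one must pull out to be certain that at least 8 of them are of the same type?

By pigeonhole, put each drawn stone into a box by type. The largest draw with every box below 8 takes min(count, 7) from each type; types with fewer than 7 contribute all they have.
Σ min(cᵢ, 7) = 2 + 2 + 7 + 7 + 7 + 7 + 3 + 4 = 39.
Draw number 39 + 1 = 40 must push one box to 8.

40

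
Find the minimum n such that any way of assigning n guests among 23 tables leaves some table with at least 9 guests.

185

With 184 guests one could put exactly 8 in each of the 23 tables, and no table would reach 9.
By the pigeonhole principle, one more guest must land in a table that already has 8, giving it 9.
So 23 × 8 + 1 = 185 guests are required.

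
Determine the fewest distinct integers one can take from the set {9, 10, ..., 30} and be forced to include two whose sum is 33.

15

Two chosen integers sum to 33 exactly when both halves of some pair {x, 33−x} with 9 ≤ x ≤ 33−x ≤ 24 are chosen — 8 such pairs.
The remaining 6 elements (those with no distinct partner in range) can never complete a 33-sum, so the worst case takes all of them and one from each pair: 6 + 8 = 14.
By the pigeonhole principle, the 15th integer has to be the second member of some pair, so 14 + 1 = 15.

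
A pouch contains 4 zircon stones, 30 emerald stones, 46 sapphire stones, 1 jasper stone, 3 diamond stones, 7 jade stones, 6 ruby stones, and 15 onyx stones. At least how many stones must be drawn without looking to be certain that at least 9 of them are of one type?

46

Put each drawn stone into a box by type. The largest draw with every box below 9 takes min(count, 8) from each type; types with fewer than 8 contribute all they have.
Σ min(cᵢ, 8) = 4 + 8 + 8 + 1 + 3 + 7 + 6 + 8 = 45.
Draw number 45 + 1 = 46 must push one box to 9.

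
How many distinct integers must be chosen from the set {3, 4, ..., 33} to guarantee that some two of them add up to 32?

Two chosen integers sum to 32 exactly when both halves of some pair {x, 32−x} with 3 ≤ x ≤ 32−x ≤ 29 are chosen — 13 such pairs.
The remaining 5 elements (those with no distinct partner in range) can never complete a 32-sum, so the worst case takes all of them and one from each pair: 5 + 13 = 18.
The 19th integer has to be the second member of some pair, so 18 + 1 = 19.

19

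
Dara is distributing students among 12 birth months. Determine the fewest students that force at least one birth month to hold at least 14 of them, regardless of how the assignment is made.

With 156 students one could put exactly 13 in each of the 12 birth months, and no birth month would reach 14.
One more student must land in a birth month that already has 13, giving it 14.
So 12 × 13 + 1 = 157 students are required.

157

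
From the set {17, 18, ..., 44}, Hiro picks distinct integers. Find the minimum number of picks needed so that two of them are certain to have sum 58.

17

Group the elements by complementary pair {x, 58−x}: {17,41}, {18,40}, {19,39}, …, giving 12 two-element pairs, the single value 29 (it cannot pair with itself since the integers are distinct), and 3 integers whose partner 58−x falls outside [17,44].
Treating each of those 16 groups as a pigeonhole, one can pick one integer per group — 16 integers — with no two summing to 58.
The 17th integer lands in an occupied pair, forcing a sum of 58.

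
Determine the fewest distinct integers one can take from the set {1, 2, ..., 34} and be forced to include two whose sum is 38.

A set avoiding the sum 38 can contain at most one of each pair {x, 38−x}, plus the 4 elements whose complement lies outside the range or equal to its own complement.
The integers 1, …, 19 (19 of them) are such a set: any two sum to at least 1+2 = 3 and at most 18+19 = 37 < 38.
By pigeonhole, any 20th integer completes one of the 15 pairs, so 20 choices force a sum of 38.

20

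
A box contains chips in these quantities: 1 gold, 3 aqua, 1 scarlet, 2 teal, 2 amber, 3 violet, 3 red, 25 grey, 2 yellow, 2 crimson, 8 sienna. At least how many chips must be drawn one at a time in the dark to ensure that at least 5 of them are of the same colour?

28

Put each drawn chip into a box by colour. The largest draw with every box below 5 takes min(count, 4) from each colour; colours with fewer than 4 contribute all they have.
Σ min(cᵢ, 4) = 1 + 3 + 1 + 2 + 2 + 3 + 3 + 4 + 2 + 2 + 4 = 27.
Draw number 27 + 1 = 28 must push one box to 5.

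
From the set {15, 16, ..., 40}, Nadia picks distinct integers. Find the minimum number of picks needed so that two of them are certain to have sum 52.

16

Group the elements by complementary pair {x, 52−x}: {15,37}, {16,36}, {17,35}, …, giving 11 two-element pairs, the single value 26 (it cannot pair with itself since the integers are distinct), and 3 integers whose partner 52−x falls outside [15,40].
By the pigeonhole principle, treating each of those 15 groups as a pigeonhole, one can pick one integer per group — 15 integers — with no two summing to 52.
The 16th integer lands in an occupied pair, forcing a sum of 52.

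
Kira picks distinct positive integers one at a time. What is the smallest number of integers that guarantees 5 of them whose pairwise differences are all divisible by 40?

Integers whose pairwise differences are multiples of 40 are exactly those sharing a remainder mod 40. Pigeonhole: the 40 residue classes mod 40 are the pigeonholes.
With 160 integers one could put 4 in each residue class and have no class reach 5.
The 161st integer pushes some class to 5, so 40·4 + 1 = 161.

161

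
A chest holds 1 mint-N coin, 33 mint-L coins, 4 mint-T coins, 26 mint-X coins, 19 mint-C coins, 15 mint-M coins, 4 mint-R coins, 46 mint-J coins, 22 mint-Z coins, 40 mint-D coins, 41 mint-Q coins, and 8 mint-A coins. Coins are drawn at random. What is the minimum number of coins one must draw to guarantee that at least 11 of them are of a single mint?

Pigeonhole: the 12 mints are the holes; the coins drawn are the pigeons.
To avoid 11 of any one mint, the worst case takes at most 10 of each mint, or every coin of a mint that has fewer than 10.
That gives 1 + 10 + 4 + 10 + 10 + 10 + 4 + 10 + 10 + 10 + 10 + 8 = 97 coins with no mint reaching 11.
The next coin forces some mint to 11, so 97 + 1 = 98.

98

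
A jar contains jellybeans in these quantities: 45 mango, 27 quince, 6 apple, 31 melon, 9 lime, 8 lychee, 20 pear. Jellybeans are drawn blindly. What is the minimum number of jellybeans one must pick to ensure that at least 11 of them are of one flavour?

64

By pigeonhole, the 7 flavours are the holes; the jellybeans drawn are the pigeons.
To avoid 11 of any one flavour, the worst case takes at most 10 of each flavour, or every jellybean of a flavour that has fewer than 10.
That gives 10 + 10 + 6 + 10 + 9 + 8 + 10 = 63 jellybeans with no flavour reaching 11.
The next jellybean forces some flavour to 11, so 63 + 1 = 64.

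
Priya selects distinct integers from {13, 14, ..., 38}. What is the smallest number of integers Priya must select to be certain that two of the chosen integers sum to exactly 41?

19

Group the elements by complementary pair {x, 41−x}: {13,28}, {14,27}, {15,26}, …, giving 8 two-element pairs and 10 integers whose partner 41−x falls outside [13,38].
Treating each of those 18 groups as a pigeonhole, one can pick one integer per group — 18 integers — with no two summing to 41.
The 19th integer lands in an occupied pair, forcing a sum of 41.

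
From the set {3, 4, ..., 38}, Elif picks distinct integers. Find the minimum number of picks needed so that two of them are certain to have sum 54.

A set avoiding the sum 54 can contain at most one of each pair {x, 54−x}, plus the 14 elements whose complement lies outside the range or equal to its own complement.
The integers 3, …, 27 (25 of them) are such a set: any two sum to at least 3+4 = 7 and at most 26+27 = 53 < 54.
Any 26th integer completes one of the 11 pairs, so 26 choices force a sum of 54.

26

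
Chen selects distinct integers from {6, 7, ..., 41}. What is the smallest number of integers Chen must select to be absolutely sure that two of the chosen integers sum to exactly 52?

Two chosen integers sum to 52 exactly when both halves of some pair {x, 52−x} with 11 ≤ x ≤ 52−x ≤ 41 are chosen — 15 such pairs.
The remaining 6 elements (those with no distinct partner in range) can never complete a 52-sum, so the worst case takes all of them and one from each pair: 6 + 15 = 21.
The 22nd integer has to be the second member of some pair, so 21 + 1 = 22.

22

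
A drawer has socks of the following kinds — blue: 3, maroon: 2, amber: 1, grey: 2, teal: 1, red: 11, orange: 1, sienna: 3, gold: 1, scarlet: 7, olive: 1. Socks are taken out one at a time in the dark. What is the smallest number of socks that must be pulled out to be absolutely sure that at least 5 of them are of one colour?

By pigeonhole, put each drawn sock into a box by colour. The largest draw with every box below 5 takes min(count, 4) from each colour; colours with fewer than 4 contribute all they have.
Σ min(cᵢ, 4) = 3 + 2 + 1 + 2 + 1 + 4 + 1 + 3 + 1 + 4 + 1 = 23.
Draw number 23 + 1 = 24 must push one box to 5.

24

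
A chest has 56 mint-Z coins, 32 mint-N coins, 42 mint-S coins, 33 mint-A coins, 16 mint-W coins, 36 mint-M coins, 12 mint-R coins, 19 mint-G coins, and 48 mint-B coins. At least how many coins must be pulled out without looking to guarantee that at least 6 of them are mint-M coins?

In the worst case for collecting mint-M coins, every non-mint-M coin comes out first.
There are 56 + 32 + 42 + 33 + 16 + 12 + 19 + 48 = 258 non-mint-M coins altogether.
After those, each further coin must be mint-M, so 258 + 6 = 264 draws guarantee 6 mint-M coins.

264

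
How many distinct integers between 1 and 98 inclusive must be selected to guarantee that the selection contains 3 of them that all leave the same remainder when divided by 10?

The 10 residue classes mod 10 are the pigeonholes.
With 20 integers one could put 2 in each residue class and have no class reach 3.
The 21st integer pushes some class to 3, so 10·2 + 1 = 21.

21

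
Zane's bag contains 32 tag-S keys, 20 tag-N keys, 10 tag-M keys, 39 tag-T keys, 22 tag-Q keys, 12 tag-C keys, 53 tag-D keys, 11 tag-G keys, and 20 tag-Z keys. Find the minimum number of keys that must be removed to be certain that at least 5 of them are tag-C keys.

In the worst case for collecting tag-C keys, every non-tag-C key comes out first.
There are 32 + 20 + 10 + 39 + 22 + 53 + 11 + 20 = 207 non-tag-C keys altogether.
After those, each further key must be tag-C, so 207 + 5 = 212 draws guarantee 5 tag-C keys.

212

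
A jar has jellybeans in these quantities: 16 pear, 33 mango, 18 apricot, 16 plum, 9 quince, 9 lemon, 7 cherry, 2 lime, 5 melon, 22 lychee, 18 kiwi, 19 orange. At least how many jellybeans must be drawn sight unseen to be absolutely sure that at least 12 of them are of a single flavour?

Put each drawn jellybean into a box by flavour. The largest draw with every box below 12 takes min(count, 11) from each flavour; flavours with fewer than 11 contribute all they have.
Σ min(cᵢ, 11) = 11 + 11 + 11 + 11 + 9 + 9 + 7 + 2 + 5 + 11 + 11 + 11 = 109.
Draw number 109 + 1 = 110 must push one box to 12.

110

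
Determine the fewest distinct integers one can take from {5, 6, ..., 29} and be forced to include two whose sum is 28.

Group the elements by complementary pair {x, 28−x}: {5,23}, {6,22}, {7,21}, …, giving 9 two-element pairs; the single value 14 (it cannot pair with itself since the integers are distinct); and 6 integers whose partner 28−x falls outside [5,29].
Pigeonhole: treating each of those 16 groups as a pigeonhole, one can pick one integer per group — 16 integers — with no two summing to 28.
The 17th integer lands in an occupied pair, forcing a sum of 28.

17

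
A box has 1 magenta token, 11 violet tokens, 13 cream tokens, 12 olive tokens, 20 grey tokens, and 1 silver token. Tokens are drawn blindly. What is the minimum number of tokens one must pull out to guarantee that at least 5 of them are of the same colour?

19

Put each drawn token into a box by colour. The largest draw with every box below 5 takes min(count, 4) from each colour; colours with fewer than 4 contribute all they have.
Σ min(cᵢ, 4) = 1 + 4 + 4 + 4 + 4 + 1 = 18.
Draw number 18 + 1 = 19 must push one box to 5.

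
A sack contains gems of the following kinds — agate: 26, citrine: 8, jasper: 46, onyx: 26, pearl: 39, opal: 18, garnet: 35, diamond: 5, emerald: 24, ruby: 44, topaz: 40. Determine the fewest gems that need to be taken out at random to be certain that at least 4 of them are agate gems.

In the worst case for collecting agate gems, every non-agate gem comes out first.
There are 8 + 46 + 26 + 39 + 18 + 35 + 5 + 24 + 44 + 40 = 285 non-agate gems altogether.
After those, each further gem must be agate, so 285 + 4 = 289 draws guarantee 4 agate gems.

289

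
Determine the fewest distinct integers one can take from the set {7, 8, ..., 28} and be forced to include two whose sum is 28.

16

Two chosen integers sum to 28 exactly when both halves of some pair {x, 28−x} with 7 ≤ x ≤ 28−x ≤ 21 are chosen — 7 such pairs.
The remaining 8 elements (those with no distinct partner in range) can never complete a 28-sum, so the worst case takes all of them and one from each pair: 8 + 7 = 15.
By pigeonhole, the 16th integer has to be the second member of some pair, so 15 + 1 = 16.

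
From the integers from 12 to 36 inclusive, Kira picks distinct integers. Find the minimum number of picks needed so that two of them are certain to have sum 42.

Group the elements by complementary pair {x, 42−x}: {12,30}, {13,29}, {14,28}, …, giving 9 two-element pairs, the single value 21 (it cannot pair with itself since the integers are distinct), and 6 integers whose partner 42−x falls outside [12,36].
Pigeonhole: treating each of those 16 groups as a pigeonhole, one can pick one integer per group — 16 integers — with no two summing to 42.
The 17th integer lands in an occupied pair, forcing a sum of 42.

17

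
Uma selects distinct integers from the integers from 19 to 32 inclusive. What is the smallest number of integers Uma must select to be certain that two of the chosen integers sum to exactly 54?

A set avoiding the sum 54 can contain at most one of each pair {x, 54−x}, plus the 4 elements whose complement lies outside the range or equal to its own complement.
The integers 19, …, 27 (9 of them) are such a set: any two sum to at least 19+20 = 39 and at most 26+27 = 53 < 54.
By pigeonhole, any 10th integer completes one of the 5 pairs, so 10 choices force a sum of 54.

10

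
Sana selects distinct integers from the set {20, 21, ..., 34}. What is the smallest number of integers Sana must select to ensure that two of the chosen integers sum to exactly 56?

A set avoiding the sum 56 can contain at most one of each pair {x, 56−x}, plus the 3 elements whose complement lies outside the range or equal to its own complement.
The integers 20, …, 28 (9 of them) are such a set: any two sum to at least 20+21 = 41 and at most 27+28 = 55 < 56.
Any 10th integer completes one of the 6 pairs, so 10 choices force a sum of 56.

10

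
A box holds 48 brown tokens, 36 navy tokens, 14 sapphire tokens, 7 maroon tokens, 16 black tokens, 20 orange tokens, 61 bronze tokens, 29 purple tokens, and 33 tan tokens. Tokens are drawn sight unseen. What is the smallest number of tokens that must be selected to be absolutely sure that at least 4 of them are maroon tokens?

In the worst case for collecting maroon tokens, every non-maroon token comes out first.
There are 48 + 36 + 14 + 16 + 20 + 61 + 29 + 33 = 257 non-maroon tokens altogether.
After those, each further token must be maroon, so 257 + 4 = 261 draws guarantee 4 maroon tokens.

261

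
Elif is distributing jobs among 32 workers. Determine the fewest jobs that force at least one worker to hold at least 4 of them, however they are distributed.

97

With 96 jobs one could put exactly 3 in each of the 32 workers, and no worker would reach 4.
One more job must land in a worker that already has 3, giving it 4.
So 32 × 3 + 1 = 97 jobs are required.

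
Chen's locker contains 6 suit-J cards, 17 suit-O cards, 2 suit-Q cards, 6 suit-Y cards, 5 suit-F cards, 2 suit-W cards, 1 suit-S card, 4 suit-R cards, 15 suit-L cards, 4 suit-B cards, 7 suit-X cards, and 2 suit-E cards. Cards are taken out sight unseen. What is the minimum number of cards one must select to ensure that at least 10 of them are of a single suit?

Put each drawn card into a box by suit. The largest draw with every box below 10 takes min(count, 9) from each suit; suits with fewer than 9 contribute all they have.
Σ min(cᵢ, 9) = 6 + 9 + 2 + 6 + 5 + 2 + 1 + 4 + 9 + 4 + 7 + 2 = 57.
Draw number 57 + 1 = 58 must push one box to 10.

58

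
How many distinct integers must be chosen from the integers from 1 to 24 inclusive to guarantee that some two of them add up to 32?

17

A set avoiding the sum 32 can contain at most one of each pair {x, 32−x}, plus the 8 elements whose complement lies outside the range or equal to its own complement.
The integers 1, …, 16 (16 of them) are such a set: any two sum to at least 1+2 = 3 and at most 15+16 = 31 < 32.
Any 17th integer completes one of the 8 pairs, so 17 choices force a sum of 32.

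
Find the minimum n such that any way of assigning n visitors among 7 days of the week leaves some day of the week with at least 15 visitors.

With 98 visitors one could put exactly 14 in each of the 7 days of the week, and no day of the week would reach 15.
By pigeonhole, one more visitor must land in a day of the week that already has 14, giving it 15.
So 7 × 14 + 1 = 99 visitors are required.

99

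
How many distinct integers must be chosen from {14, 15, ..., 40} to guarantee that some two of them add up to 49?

17

A set avoiding the sum 49 can contain at most one of each pair {x, 49−x}, plus the 5 elements whose complement lies outside the range.
The integers 25, …, 40 (16 of them) are such a set: any two sum to at least 25+26 = 51 > 49.
Pigeonhole: any 17th integer completes one of the 11 pairs, so 17 choices force a sum of 49.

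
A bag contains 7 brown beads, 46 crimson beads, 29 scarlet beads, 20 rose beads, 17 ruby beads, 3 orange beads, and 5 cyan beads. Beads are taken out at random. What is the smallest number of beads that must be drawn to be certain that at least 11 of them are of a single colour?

By the pigeonhole principle, the 7 colours are the holes; the beads drawn are the pigeons.
To avoid 11 of any one colour, the worst case takes at most 10 of each colour, or every bead of a colour that has fewer than 10.
That gives 7 + 10 + 10 + 10 + 10 + 3 + 5 = 55 beads with no colour reaching 11.
The next bead forces some colour to 11, so 55 + 1 = 56.

56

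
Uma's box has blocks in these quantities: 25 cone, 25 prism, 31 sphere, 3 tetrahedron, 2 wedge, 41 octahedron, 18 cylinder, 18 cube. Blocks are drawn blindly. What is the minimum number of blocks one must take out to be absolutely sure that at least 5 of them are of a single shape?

30

An adversary could hand out at most 4 blocks per shape (tetrahedron, wedge run out sooner): 4 + 4 + 4 + 3 + 2 + 4 + 4 + 4 = 29 blocks and still no shape has 5.
One more block lands in a shape already at 4, so 30 draws are enough and 29 are not.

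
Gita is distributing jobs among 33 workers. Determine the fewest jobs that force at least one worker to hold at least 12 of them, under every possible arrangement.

364

With 363 jobs one could put exactly 11 in each of the 33 workers, and no worker would reach 12.
By the pigeonhole principle, one more job must land in a worker that already has 11, giving it 12.
So 33 × 11 + 1 = 364 jobs are required.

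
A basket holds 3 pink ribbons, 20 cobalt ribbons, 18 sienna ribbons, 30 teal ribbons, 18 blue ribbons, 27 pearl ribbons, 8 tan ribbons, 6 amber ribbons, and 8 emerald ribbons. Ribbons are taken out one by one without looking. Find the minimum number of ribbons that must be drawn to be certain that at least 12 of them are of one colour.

By the pigeonhole principle, put each drawn ribbon into a box by colour. The largest draw with every box below 12 takes min(count, 11) from each colour; colours with fewer than 11 contribute all they have.
Σ min(cᵢ, 11) = 3 + 11 + 11 + 11 + 11 + 11 + 8 + 6 + 8 = 80.
Draw number 80 + 1 = 81 must push one box to 12.

81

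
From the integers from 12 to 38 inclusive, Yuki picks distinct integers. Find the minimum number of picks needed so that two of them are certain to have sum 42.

19

A set avoiding the sum 42 can contain at most one of each pair {x, 42−x}, plus the 9 elements whose complement lies outside the range or equal to its own complement.
The integers 21, …, 38 (18 of them) are such a set: any two sum to at least 21+22 = 43 > 42.
Any 19th integer completes one of the 9 pairs, so 19 choices force a sum of 42.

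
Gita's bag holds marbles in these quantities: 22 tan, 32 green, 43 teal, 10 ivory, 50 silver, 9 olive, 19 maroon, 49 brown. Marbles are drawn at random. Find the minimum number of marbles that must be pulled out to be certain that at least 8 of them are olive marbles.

233

In the worst case for collecting olive marbles, every non-olive marble comes out first.
There are 22 + 32 + 43 + 10 + 50 + 19 + 49 = 225 non-olive marbles altogether.
After those, each further marble must be olive, so 225 + 8 = 233 draws guarantee 8 olive marbles.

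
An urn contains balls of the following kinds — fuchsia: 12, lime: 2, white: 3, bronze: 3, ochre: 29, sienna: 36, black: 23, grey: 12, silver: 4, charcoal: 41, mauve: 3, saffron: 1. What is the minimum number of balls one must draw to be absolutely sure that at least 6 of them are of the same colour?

By pigeonhole, the 12 colours are the holes; the balls drawn are the pigeons.
To avoid 6 of any one colour, the worst case takes at most 5 of each colour, or every ball of a colour that has fewer than 5.
That gives 5 + 2 + 3 + 3 + 5 + 5 + 5 + 5 + 4 + 5 + 3 + 1 = 46 balls with no colour reaching 6.
The next ball forces some colour to 6, so 46 + 1 = 47.

47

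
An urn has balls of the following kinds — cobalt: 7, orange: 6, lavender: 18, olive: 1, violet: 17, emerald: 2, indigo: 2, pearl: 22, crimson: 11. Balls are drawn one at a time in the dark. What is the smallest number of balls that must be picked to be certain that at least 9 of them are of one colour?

51

An adversary could hand out at most 8 balls per colour (5 colours run out sooner): 7 + 6 + 8 + 1 + 8 + 2 + 2 + 8 + 8 = 50 balls and still no colour has 9.
Pigeonhole: one more ball lands in a colour already at 8, so 51 draws are enough and 50 are not.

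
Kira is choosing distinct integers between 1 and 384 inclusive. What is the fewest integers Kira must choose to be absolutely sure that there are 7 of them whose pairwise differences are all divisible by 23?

139

Integers whose pairwise differences are multiples of 23 are exactly those sharing a remainder mod 23. By pigeonhole, the 23 residue classes mod 23 are the pigeonholes.
With 138 integers one could put 6 in each residue class and have no class reach 7.
The 139th integer pushes some class to 7, so 23·6 + 1 = 139.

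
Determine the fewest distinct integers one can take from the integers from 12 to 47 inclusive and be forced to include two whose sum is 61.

A set avoiding the sum 61 can contain at most one of each pair {x, 61−x}, plus the 2 elements whose complement lies outside the range.
The integers 12, …, 30 (19 of them) are such a set: any two sum to at least 12+13 = 25 and at most 29+30 = 59 < 61.
By the pigeonhole principle, any 20th integer completes one of the 17 pairs, so 20 choices force a sum of 61.

20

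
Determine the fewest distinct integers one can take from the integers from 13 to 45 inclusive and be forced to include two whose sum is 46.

24

Two chosen integers sum to 46 exactly when both halves of some pair {x, 46−x} with 13 ≤ x ≤ 46−x ≤ 33 are chosen — 10 such pairs.
The remaining 13 elements (those with no distinct partner in range) can never complete a 46-sum, so the worst case takes all of them and one from each pair: 13 + 10 = 23.
The 24th integer has to be the second member of some pair, so 23 + 1 = 24.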